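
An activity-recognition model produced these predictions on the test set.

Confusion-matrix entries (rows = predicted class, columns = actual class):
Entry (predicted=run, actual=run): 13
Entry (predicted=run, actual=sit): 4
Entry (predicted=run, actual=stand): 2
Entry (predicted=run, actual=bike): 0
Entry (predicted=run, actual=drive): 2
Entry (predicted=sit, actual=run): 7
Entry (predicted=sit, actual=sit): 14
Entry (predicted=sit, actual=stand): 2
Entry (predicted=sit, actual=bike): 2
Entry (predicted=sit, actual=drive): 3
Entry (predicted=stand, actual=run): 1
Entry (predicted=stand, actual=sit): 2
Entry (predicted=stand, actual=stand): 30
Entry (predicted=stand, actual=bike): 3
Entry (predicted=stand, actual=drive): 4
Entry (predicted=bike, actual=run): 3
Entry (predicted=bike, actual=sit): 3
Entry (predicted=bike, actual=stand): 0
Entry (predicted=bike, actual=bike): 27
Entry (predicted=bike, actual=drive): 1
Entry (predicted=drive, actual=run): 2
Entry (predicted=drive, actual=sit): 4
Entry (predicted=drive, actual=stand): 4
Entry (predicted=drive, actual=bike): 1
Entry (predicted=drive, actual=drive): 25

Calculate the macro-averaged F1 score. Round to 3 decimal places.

Per-class F1 score (2·TP/(2·TP+FP+FN)):
  run: TP=13, FP=4+2+0+2=8, FN=7+1+3+2=13 → 26/47 = 0.5532
  sit: TP=14, FP=7+2+2+3=14, FN=4+2+3+4=13 → 28/55 = 0.5091
  stand: TP=30, FP=1+2+3+4=10, FN=2+2+0+4=8 → 60/78 = 0.7692
  bike: TP=27, FP=3+3+0+1=7, FN=0+2+3+1=6 → 54/67 = 0.8060
  drive: TP=25, FP=2+4+4+1=11, FN=2+3+4+1=10 → 50/71 = 0.7042
Macro-F1 score = mean = (0.5532 + 0.5091 + 0.7692 + 0.8060 + 0.7042) / 5 = 0.668

0.668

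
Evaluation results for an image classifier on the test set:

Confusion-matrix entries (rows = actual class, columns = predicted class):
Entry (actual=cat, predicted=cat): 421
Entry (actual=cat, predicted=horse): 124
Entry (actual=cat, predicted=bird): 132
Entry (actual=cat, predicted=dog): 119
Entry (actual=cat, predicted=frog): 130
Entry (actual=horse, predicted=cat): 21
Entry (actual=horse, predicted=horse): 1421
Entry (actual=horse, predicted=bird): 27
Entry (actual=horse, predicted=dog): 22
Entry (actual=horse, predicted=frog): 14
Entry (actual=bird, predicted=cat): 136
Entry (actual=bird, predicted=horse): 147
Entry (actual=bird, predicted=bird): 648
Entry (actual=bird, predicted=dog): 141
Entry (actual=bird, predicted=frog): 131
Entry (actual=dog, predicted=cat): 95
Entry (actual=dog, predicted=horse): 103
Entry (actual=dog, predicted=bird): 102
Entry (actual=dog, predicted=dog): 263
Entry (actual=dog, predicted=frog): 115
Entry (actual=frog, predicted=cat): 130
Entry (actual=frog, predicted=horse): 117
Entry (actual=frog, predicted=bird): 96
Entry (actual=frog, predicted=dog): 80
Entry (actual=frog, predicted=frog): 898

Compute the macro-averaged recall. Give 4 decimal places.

0.6010

Per-class recall (TP/(TP+FN)):
  cat: TP=421, FN=124+132+119+130=505 → 421/926 = 0.45464
  horse: TP=1421, FN=21+27+22+14=84 → 1421/1505 = 0.94419
  bird: TP=648, FN=136+147+141+131=555 → 648/1203 = 0.53865
  dog: TP=263, FN=95+103+102+115=415 → 263/678 = 0.38791
  frog: TP=898, FN=130+117+96+80=423 → 898/1321 = 0.67979
Macro-recall = mean = (0.45464 + 0.94419 + 0.53865 + 0.38791 + 0.67979) / 5 = 0.6010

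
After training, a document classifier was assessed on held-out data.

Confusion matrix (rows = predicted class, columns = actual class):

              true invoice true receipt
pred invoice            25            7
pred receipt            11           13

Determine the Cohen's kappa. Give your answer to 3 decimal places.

Observed agreement pₒ = trace/N = 38/56 = 0.6786
Expected agreement pₑ = Σ (rowᵢ·colᵢ)/N² = (36·32 + 20·24)/56² = 0.5204
κ = (pₒ − pₑ)/(1 − pₑ) = (0.6786 − 0.5204)/(1 − 0.5204) = 0.330

0.330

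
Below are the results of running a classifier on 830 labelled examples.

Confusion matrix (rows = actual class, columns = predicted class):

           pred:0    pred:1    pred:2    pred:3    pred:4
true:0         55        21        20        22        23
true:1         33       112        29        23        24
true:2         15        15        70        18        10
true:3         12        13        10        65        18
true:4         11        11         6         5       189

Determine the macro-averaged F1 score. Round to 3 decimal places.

0.562

Per-class F1 score (2·TP/(2·TP+FP+FN)):
  0: TP=55, FP=33+15+12+11=71, FN=21+20+22+23=86 → 110/267 = 0.4120
  1: TP=112, FP=21+15+13+11=60, FN=33+29+23+24=109 → 224/393 = 0.5700
  2: TP=70, FP=20+29+10+6=65, FN=15+15+18+10=58 → 140/263 = 0.5323
  3: TP=65, FP=22+23+18+5=68, FN=12+13+10+18=53 → 130/251 = 0.5179
  4: TP=189, FP=23+24+10+18=75, FN=11+11+6+5=33 → 378/486 = 0.7778
Macro-F1 score = mean = (0.4120 + 0.5700 + 0.5323 + 0.5179 + 0.7778) / 5 = 0.562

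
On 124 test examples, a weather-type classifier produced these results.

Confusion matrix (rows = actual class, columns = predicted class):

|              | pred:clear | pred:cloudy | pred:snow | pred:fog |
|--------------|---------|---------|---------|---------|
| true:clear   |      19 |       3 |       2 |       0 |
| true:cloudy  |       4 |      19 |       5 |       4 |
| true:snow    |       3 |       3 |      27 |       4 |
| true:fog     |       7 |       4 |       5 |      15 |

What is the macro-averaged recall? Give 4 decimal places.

Per-class recall (TP/(TP+FN)):
  clear: TP=19, FN=3+2+0=5 → 19/24 = 0.79167
  cloudy: TP=19, FN=4+5+4=13 → 19/32 = 0.59375
  snow: TP=27, FN=3+3+4=10 → 27/37 = 0.72973
  fog: TP=15, FN=7+4+5=16 → 15/31 = 0.48387
Macro-recall = mean = (0.79167 + 0.59375 + 0.72973 + 0.48387) / 4 = 0.6498

0.6498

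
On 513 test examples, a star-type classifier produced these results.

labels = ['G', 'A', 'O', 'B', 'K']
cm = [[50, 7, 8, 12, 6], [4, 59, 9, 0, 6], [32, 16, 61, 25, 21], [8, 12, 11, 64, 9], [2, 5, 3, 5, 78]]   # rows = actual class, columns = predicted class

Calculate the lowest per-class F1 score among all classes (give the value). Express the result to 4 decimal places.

Per-class F1 score (2·TP/(2·TP+FP+FN)):
  G: TP=50, FP=4+32+8+2=46, FN=7+8+12+6=33 → 100/179 = 0.55866
  A: TP=59, FP=7+16+12+5=40, FN=4+9+0+6=19 → 118/177 = 0.66667
  O: TP=61, FP=8+9+11+3=31, FN=32+16+25+21=94 → 122/247 = 0.49393
  B: TP=64, FP=12+0+25+5=42, FN=8+12+11+9=40 → 128/210 = 0.60952
  K: TP=78, FP=6+6+21+9=42, FN=2+5+3+5=15 → 156/213 = 0.73239
Lowest is class 'O' with F1 score = 0.4939.

0.4939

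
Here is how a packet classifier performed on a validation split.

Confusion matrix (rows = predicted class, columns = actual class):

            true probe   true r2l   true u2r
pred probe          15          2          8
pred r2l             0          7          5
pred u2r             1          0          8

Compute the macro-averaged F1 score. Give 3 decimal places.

0.644

Per-class F1 score (2·TP/(2·TP+FP+FN)):
  probe: TP=15, FP=2+8=10, FN=0+1=1 → 30/41 = 0.7317
  r2l: TP=7, FP=0+5=5, FN=2+0=2 → 14/21 = 0.6667
  u2r: TP=8, FP=1+0=1, FN=8+5=13 → 16/30 = 0.5333
Macro-F1 score = mean = (0.7317 + 0.6667 + 0.5333) / 3 = 0.644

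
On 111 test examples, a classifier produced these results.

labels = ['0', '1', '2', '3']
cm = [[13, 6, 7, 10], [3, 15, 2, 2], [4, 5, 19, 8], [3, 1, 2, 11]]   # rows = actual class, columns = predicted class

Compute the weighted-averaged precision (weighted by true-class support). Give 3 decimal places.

0.553

Per-class precision (TP/(TP+FP)):
  0: TP=13, FP=3+4+3=10 → 13/23 = 0.5652
  1: TP=15, FP=6+5+1=12 → 15/27 = 0.5556
  2: TP=19, FP=7+2+2=11 → 19/30 = 0.6333
  3: TP=11, FP=10+2+8=20 → 11/31 = 0.3548
Weighted-precision = Σ (supportᵢ/N)·precisionᵢ with N=111: (36/111)·0.5652 + (22/111)·0.5556 + (36/111)·0.6333 + (17/111)·0.3548 = 0.553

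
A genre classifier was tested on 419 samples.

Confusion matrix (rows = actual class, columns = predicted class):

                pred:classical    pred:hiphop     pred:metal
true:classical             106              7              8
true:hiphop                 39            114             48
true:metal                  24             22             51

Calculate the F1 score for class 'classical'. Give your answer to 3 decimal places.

One-vs-rest for 'classical': TP = diagonal; FP = other classes predicted 'classical'; FN = 'classical' predicted as other.
F1 score = 2·TP/(2·TP+FP+FN).
classical: TP=106, FP=39+24=63, FN=7+8=15 → 212/290 = 0.7310

0.731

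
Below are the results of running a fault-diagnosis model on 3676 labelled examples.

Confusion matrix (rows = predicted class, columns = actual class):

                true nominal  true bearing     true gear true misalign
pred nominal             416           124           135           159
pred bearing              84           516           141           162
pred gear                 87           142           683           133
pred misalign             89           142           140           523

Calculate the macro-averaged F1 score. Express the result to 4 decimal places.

Per-class F1 score (2·TP/(2·TP+FP+FN)):
  nominal: TP=416, FP=124+135+159=418, FN=84+87+89=260 → 832/1510 = 0.55099
  bearing: TP=516, FP=84+141+162=387, FN=124+142+142=408 → 1032/1827 = 0.56486
  gear: TP=683, FP=87+142+133=362, FN=135+141+140=416 → 1366/2144 = 0.63713
  misalign: TP=523, FP=89+142+140=371, FN=159+162+133=454 → 1046/1871 = 0.55906
Macro-F1 score = mean = (0.55099 + 0.56486 + 0.63713 + 0.55906) / 4 = 0.5780

0.5780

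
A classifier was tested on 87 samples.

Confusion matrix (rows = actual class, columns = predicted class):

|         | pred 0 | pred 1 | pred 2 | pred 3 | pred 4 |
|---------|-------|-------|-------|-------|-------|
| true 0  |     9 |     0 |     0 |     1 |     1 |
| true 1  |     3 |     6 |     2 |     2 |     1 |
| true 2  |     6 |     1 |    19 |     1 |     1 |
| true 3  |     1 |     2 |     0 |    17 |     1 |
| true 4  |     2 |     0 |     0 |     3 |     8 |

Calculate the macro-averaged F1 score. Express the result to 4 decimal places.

Per-class F1 score (2·TP/(2·TP+FP+FN)):
  0: TP=9, FP=3+6+1+2=12, FN=0+0+1+1=2 → 18/32 = 0.56250
  1: TP=6, FP=0+1+2+0=3, FN=3+2+2+1=8 → 12/23 = 0.52174
  2: TP=19, FP=0+2+0+0=2, FN=6+1+1+1=9 → 38/49 = 0.77551
  3: TP=17, FP=1+2+1+3=7, FN=1+2+0+1=4 → 34/45 = 0.75556
  4: TP=8, FP=1+1+1+1=4, FN=2+0+0+3=5 → 16/25 = 0.64000
Macro-F1 score = mean = (0.56250 + 0.52174 + 0.77551 + 0.75556 + 0.64000) / 5 = 0.6511

0.6511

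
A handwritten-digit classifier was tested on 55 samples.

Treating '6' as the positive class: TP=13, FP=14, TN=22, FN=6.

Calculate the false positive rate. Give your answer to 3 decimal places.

FPR = FP/(FP+TN) = 14/(14+22) = 0.389

0.389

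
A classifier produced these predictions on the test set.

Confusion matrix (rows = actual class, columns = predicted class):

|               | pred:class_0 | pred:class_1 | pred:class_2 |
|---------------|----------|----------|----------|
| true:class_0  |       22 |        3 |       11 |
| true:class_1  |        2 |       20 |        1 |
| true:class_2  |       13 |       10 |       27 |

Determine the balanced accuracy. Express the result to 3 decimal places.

0.674

Balanced accuracy = mean of per-class recall.
  class_0: recall = 22/36 = 0.6111
  class_1: recall = 20/23 = 0.8696
  class_2: recall = 27/50 = 0.5400
Mean = (0.6111 + 0.8696 + 0.5400) / 3 = 0.674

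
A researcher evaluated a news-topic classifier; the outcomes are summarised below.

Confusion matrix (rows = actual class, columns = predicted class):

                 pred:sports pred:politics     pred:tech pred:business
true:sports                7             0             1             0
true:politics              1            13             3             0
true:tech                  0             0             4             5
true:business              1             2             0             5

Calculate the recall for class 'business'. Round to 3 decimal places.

0.625

Take TP from the diagonal, FP from the rest of the 'business' prediction marginal, FN from the rest of the 'business' actual marginal.
recall = TP/(TP+FN).
business: TP=5, FN=1+2+0=3 → 5/8 = 0.6250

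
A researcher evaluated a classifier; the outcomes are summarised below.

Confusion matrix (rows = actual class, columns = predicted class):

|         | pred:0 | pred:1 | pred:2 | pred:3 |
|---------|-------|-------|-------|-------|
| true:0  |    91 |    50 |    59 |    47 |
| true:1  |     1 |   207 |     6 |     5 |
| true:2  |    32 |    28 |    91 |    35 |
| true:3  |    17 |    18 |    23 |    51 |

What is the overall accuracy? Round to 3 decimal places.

Accuracy = trace / total = (91+207+91+51=440) / 761 = 440/761 = 0.578

0.578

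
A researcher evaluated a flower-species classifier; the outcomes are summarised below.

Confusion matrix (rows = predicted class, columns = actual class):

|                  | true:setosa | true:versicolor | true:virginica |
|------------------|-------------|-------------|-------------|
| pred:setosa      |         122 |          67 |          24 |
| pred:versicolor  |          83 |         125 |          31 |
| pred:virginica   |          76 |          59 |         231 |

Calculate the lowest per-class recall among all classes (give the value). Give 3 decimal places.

0.434

Per-class recall (TP/(TP+FN)):
  setosa: TP=122, FN=83+76=159 → 122/281 = 0.4342
  versicolor: TP=125, FN=67+59=126 → 125/251 = 0.4980
  virginica: TP=231, FN=24+31=55 → 231/286 = 0.8077
Lowest is class 'setosa' with recall = 0.434.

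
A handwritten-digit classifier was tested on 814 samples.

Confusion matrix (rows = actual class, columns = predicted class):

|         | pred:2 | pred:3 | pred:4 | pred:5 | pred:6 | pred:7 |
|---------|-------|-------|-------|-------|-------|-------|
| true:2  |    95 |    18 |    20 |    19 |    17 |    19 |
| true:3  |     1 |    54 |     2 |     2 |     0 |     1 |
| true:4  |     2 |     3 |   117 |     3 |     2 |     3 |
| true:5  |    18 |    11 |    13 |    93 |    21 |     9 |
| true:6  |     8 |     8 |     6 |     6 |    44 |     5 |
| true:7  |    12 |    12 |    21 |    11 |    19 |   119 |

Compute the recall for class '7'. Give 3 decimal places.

0.613

recall = TP/(TP+FN).
7: TP=119, FN=12+12+21+11+19=75 → 119/194 = 0.6134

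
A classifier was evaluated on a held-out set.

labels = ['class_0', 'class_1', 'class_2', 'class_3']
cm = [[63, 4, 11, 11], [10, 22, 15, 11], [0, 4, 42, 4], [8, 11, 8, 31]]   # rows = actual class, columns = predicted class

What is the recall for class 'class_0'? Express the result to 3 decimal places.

0.708

recall = TP/(TP+FN).
class_0: TP=63, FN=4+11+11=26 → 63/89 = 0.7079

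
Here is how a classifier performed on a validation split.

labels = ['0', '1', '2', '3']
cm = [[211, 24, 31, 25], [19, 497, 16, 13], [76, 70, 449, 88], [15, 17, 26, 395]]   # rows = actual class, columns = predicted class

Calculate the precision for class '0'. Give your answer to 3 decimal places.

precision = TP/(TP+FP).
0: TP=211, FP=19+76+15=110 → 211/321 = 0.6573

0.657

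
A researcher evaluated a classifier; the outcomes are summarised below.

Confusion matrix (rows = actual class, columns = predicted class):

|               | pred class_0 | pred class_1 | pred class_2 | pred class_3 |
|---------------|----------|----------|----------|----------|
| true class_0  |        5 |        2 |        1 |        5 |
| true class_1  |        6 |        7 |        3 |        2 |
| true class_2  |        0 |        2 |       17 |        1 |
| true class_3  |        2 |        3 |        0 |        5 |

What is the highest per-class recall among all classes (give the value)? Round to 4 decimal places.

0.8500

Per-class recall (TP/(TP+FN)):
  class_0: TP=5, FN=2+1+5=8 → 5/13 = 0.38462
  class_1: TP=7, FN=6+3+2=11 → 7/18 = 0.38889
  class_2: TP=17, FN=0+2+1=3 → 17/20 = 0.85000
  class_3: TP=5, FN=2+3+0=5 → 5/10 = 0.50000
Highest is class 'class_2' with recall = 0.8500.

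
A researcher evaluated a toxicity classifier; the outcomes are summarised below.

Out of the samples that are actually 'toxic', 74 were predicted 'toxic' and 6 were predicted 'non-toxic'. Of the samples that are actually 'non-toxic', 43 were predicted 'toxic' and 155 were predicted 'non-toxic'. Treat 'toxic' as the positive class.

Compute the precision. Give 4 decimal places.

Precision = TP/(TP+FP) = 74/(74+43) = 74/117 = 0.6325

0.6325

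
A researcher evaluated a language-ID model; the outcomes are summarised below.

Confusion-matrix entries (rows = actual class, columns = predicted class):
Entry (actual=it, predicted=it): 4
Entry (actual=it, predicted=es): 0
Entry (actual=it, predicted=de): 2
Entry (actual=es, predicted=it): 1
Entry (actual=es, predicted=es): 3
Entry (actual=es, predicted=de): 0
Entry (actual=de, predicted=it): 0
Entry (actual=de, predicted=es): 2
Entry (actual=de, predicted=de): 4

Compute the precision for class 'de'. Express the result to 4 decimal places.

Take TP from the diagonal, FP from the rest of the 'de' prediction marginal, FN from the rest of the 'de' actual marginal.
precision = TP/(TP+FP).
de: TP=4, FP=2+0=2 → 4/6 = 0.66667

0.6667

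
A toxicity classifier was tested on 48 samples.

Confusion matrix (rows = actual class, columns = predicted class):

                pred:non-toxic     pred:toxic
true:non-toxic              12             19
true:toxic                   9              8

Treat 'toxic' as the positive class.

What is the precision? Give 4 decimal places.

Precision = TP/(TP+FP) = 8/(8+19) = 8/27 = 0.2963

0.2963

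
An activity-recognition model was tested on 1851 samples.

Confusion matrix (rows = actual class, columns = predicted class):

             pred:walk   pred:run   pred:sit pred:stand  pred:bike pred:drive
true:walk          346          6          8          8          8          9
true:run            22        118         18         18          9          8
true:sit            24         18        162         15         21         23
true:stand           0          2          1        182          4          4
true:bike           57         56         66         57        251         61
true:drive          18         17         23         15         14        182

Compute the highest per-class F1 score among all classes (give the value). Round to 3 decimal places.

0.812

Per-class F1 score (2·TP/(2·TP+FP+FN)):
  walk: TP=346, FP=22+24+0+57+18=121, FN=6+8+8+8+9=39 → 692/852 = 0.8122
  run: TP=118, FP=6+18+2+56+17=99, FN=22+18+18+9+8=75 → 236/410 = 0.5756
  sit: TP=162, FP=8+18+1+66+23=116, FN=24+18+15+21+23=101 → 324/541 = 0.5989
  stand: TP=182, FP=8+18+15+57+15=113, FN=0+2+1+4+4=11 → 364/488 = 0.7459
  bike: TP=251, FP=8+9+21+4+14=56, FN=57+56+66+57+61=297 → 502/855 = 0.5871
  drive: TP=182, FP=9+8+23+4+61=105, FN=18+17+23+15+14=87 → 364/556 = 0.6547
Highest is class 'walk' with F1 score = 0.812.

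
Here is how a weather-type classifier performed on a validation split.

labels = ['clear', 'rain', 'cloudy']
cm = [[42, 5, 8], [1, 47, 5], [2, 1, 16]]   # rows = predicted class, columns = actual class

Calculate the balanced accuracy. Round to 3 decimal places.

Balanced accuracy = mean of per-class recall.
  clear: recall = 42/45 = 0.9333
  rain: recall = 47/53 = 0.8868
  cloudy: recall = 16/29 = 0.5517
Mean = (0.9333 + 0.8868 + 0.5517) / 3 = 0.791

0.791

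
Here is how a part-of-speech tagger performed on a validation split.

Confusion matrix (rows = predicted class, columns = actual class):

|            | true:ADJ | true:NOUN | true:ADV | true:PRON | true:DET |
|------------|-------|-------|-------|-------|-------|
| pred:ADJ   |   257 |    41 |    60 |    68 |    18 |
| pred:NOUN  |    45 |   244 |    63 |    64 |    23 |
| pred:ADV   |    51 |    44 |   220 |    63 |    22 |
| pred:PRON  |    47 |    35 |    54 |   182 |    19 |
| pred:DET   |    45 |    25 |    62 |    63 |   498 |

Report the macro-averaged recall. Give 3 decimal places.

0.591

Per-class recall (TP/(TP+FN)):
  ADJ: TP=257, FN=45+51+47+45=188 → 257/445 = 0.5775
  NOUN: TP=244, FN=41+44+35+25=145 → 244/389 = 0.6272
  ADV: TP=220, FN=60+63+54+62=239 → 220/459 = 0.4793
  PRON: TP=182, FN=68+64+63+63=258 → 182/440 = 0.4136
  DET: TP=498, FN=18+23+22+19=82 → 498/580 = 0.8586
Macro-recall = mean = (0.5775 + 0.6272 + 0.4793 + 0.4136 + 0.8586) / 5 = 0.591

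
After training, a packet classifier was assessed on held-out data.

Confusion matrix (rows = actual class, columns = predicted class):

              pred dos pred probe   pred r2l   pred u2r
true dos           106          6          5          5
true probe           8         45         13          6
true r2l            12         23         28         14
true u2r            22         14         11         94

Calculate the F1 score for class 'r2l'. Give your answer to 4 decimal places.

0.4179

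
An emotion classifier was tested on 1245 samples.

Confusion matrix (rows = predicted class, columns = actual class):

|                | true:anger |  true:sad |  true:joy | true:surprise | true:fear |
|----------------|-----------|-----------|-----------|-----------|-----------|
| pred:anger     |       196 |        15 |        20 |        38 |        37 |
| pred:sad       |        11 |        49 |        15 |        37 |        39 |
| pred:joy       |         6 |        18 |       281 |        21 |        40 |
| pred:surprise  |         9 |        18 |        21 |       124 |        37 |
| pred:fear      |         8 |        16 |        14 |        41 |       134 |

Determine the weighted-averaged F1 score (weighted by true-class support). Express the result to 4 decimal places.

Per-class F1 score (2·TP/(2·TP+FP+FN)):
  anger: TP=196, FP=15+20+38+37=110, FN=11+6+9+8=34 → 392/536 = 0.73134
  sad: TP=49, FP=11+15+37+39=102, FN=15+18+18+16=67 → 98/267 = 0.36704
  joy: TP=281, FP=6+18+21+40=85, FN=20+15+21+14=70 → 562/717 = 0.78382
  surprise: TP=124, FP=9+18+21+37=85, FN=38+37+21+41=137 → 248/470 = 0.52766
  fear: TP=134, FP=8+16+14+41=79, FN=37+39+40+37=153 → 268/500 = 0.53600
Weighted-F1 score = Σ (supportᵢ/N)·F1 scoreᵢ with N=1245: (230/1245)·0.73134 + (116/1245)·0.36704 + (351/1245)·0.78382 + (261/1245)·0.52766 + (287/1245)·0.53600 = 0.6245

0.6245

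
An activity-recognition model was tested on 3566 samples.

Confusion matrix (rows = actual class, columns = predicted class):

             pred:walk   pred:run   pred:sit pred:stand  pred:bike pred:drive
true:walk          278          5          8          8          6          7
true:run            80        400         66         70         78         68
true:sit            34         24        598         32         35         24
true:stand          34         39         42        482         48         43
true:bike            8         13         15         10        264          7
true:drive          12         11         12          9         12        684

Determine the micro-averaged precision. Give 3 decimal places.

Micro-averaging pools counts across classes: ΣTP=2706, ΣFP=860, ΣFN=860.
Micro-precision = TP/(TP+FP) on pooled counts = 0.759 (equals overall accuracy in single-label multiclass).

0.759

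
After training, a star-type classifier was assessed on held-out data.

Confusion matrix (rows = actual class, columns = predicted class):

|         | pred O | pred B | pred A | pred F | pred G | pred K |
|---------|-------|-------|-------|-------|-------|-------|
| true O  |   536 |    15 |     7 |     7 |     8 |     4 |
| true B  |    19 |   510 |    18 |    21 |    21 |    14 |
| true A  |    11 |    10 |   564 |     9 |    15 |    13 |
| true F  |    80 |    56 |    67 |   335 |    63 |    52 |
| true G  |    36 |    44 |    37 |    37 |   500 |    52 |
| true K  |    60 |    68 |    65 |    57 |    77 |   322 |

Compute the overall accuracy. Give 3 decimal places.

0.726

Accuracy = trace / total = (536+510+564+335+500+322=2767) / 3810 = 2767/3810 = 0.726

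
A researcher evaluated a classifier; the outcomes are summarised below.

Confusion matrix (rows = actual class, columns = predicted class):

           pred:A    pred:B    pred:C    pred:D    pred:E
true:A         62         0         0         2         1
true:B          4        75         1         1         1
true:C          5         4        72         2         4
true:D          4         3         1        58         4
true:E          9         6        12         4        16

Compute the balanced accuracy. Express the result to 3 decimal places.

0.773

Balanced accuracy = mean of per-class recall.
  A: recall = 62/65 = 0.9538
  B: recall = 75/82 = 0.9146
  C: recall = 72/87 = 0.8276
  D: recall = 58/70 = 0.8286
  E: recall = 16/47 = 0.3404
Mean = (0.9538 + 0.9146 + 0.8276 + 0.8286 + 0.3404) / 5 = 0.773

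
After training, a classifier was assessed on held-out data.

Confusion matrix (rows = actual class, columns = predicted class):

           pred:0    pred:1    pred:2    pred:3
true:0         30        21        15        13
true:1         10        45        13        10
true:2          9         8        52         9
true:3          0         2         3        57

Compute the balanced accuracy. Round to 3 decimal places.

Balanced accuracy = mean of per-class recall.
  0: recall = 30/79 = 0.3797
  1: recall = 45/78 = 0.5769
  2: recall = 52/78 = 0.6667
  3: recall = 57/62 = 0.9194
Mean = (0.3797 + 0.5769 + 0.6667 + 0.9194) / 4 = 0.636

0.636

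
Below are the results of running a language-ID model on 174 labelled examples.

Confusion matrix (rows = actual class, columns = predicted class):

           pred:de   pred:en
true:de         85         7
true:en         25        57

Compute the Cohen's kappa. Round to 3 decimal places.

0.627

Observed agreement pₒ = trace/N = 142/174 = 0.8161
Expected agreement pₑ = Σ (rowᵢ·colᵢ)/N² = (92·110 + 82·64)/174² = 0.5076
κ = (pₒ − pₑ)/(1 − pₑ) = (0.8161 − 0.5076)/(1 − 0.5076) = 0.627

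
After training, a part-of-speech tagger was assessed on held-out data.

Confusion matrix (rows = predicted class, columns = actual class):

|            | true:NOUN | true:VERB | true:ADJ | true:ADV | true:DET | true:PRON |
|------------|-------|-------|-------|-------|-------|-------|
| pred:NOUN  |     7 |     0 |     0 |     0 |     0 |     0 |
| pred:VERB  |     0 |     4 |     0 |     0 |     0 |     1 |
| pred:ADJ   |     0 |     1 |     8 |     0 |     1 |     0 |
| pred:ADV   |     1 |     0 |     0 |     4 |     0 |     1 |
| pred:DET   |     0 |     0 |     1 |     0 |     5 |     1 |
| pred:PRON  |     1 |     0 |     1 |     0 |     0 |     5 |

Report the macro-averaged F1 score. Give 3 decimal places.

Per-class F1 score (2·TP/(2·TP+FP+FN)):
  NOUN: TP=7, FP=0+0+0+0+0=0, FN=0+0+1+0+1=2 → 14/16 = 0.8750
  VERB: TP=4, FP=0+0+0+0+1=1, FN=0+1+0+0+0=1 → 8/10 = 0.8000
  ADJ: TP=8, FP=0+1+0+1+0=2, FN=0+0+0+1+1=2 → 16/20 = 0.8000
  ADV: TP=4, FP=1+0+0+0+1=2, FN=0+0+0+0+0=0 → 8/10 = 0.8000
  DET: TP=5, FP=0+0+1+0+1=2, FN=0+0+1+0+0=1 → 10/13 = 0.7692
  PRON: TP=5, FP=1+0+1+0+0=2, FN=0+1+0+1+1=3 → 10/15 = 0.6667
Macro-F1 score = mean = (0.8750 + 0.8000 + 0.8000 + 0.8000 + 0.7692 + 0.6667) / 6 = 0.785

0.785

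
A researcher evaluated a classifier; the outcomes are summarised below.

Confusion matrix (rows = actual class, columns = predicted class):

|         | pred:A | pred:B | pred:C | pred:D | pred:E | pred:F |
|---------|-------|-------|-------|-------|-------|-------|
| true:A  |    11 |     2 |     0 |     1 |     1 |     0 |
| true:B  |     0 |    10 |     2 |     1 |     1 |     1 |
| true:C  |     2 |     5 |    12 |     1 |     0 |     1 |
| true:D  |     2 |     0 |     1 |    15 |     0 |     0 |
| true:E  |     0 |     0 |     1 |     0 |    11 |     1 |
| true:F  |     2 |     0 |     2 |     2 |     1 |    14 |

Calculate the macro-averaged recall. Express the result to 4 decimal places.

0.7196

Per-class recall (TP/(TP+FN)):
  A: TP=11, FN=2+0+1+1+0=4 → 11/15 = 0.73333
  B: TP=10, FN=0+2+1+1+1=5 → 10/15 = 0.66667
  C: TP=12, FN=2+5+1+0+1=9 → 12/21 = 0.57143
  D: TP=15, FN=2+0+1+0+0=3 → 15/18 = 0.83333
  E: TP=11, FN=0+0+1+0+1=2 → 11/13 = 0.84615
  F: TP=14, FN=2+0+2+2+1=7 → 14/21 = 0.66667
Macro-recall = mean = (0.73333 + 0.66667 + 0.57143 + 0.83333 + 0.84615 + 0.66667) / 6 = 0.7196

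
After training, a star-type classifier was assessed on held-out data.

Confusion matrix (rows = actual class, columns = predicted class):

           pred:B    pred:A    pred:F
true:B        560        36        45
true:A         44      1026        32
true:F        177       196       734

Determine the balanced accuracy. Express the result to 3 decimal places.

0.823

Balanced accuracy = mean of per-class recall.
  B: recall = 560/641 = 0.8736
  A: recall = 1026/1102 = 0.9310
  F: recall = 734/1107 = 0.6631
Mean = (0.8736 + 0.9310 + 0.6631) / 3 = 0.823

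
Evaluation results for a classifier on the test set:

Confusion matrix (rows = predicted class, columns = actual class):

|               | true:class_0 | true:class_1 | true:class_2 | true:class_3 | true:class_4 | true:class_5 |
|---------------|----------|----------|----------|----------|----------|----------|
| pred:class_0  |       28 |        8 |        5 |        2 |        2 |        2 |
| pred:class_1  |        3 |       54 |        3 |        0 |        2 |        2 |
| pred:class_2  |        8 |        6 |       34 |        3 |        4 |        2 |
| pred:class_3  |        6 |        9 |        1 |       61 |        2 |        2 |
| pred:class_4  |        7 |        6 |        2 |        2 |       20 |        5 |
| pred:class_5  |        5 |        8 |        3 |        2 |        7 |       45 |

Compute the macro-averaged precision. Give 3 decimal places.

0.651

Per-class precision (TP/(TP+FP)):
  class_0: TP=28, FP=8+5+2+2+2=19 → 28/47 = 0.5957
  class_1: TP=54, FP=3+3+0+2+2=10 → 54/64 = 0.8438
  class_2: TP=34, FP=8+6+3+4+2=23 → 34/57 = 0.5965
  class_3: TP=61, FP=6+9+1+2+2=20 → 61/81 = 0.7531
  class_4: TP=20, FP=7+6+2+2+5=22 → 20/42 = 0.4762
  class_5: TP=45, FP=5+8+3+2+7=25 → 45/70 = 0.6429
Macro-precision = mean = (0.5957 + 0.8438 + 0.5965 + 0.7531 + 0.4762 + 0.6429) / 6 = 0.651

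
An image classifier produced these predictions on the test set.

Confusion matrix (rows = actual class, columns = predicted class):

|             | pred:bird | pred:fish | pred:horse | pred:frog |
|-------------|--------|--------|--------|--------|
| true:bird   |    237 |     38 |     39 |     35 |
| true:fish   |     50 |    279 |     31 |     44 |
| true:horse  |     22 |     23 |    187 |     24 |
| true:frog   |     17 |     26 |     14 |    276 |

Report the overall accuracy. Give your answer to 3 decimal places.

0.730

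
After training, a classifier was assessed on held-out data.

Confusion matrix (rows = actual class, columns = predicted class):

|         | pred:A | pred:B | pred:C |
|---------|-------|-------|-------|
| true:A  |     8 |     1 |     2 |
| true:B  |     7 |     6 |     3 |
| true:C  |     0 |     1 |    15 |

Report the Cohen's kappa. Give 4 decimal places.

Observed agreement pₒ = trace/N = 29/43 = 0.67442
Expected agreement pₑ = Σ (rowᵢ·colᵢ)/N² = (11·15 + 16·8 + 16·20)/43² = 0.33153
κ = (pₒ − pₑ)/(1 − pₑ) = (0.67442 − 0.33153)/(1 − 0.33153) = 0.5129

0.5129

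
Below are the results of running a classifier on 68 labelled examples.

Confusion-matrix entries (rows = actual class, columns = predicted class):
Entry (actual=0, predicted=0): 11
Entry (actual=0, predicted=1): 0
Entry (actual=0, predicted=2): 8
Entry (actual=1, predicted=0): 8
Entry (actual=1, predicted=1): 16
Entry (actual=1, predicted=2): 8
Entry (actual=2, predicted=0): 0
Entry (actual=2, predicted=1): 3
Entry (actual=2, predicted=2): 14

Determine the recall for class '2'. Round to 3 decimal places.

0.824

One-vs-rest for '2': TP = diagonal; FP = other classes predicted '2'; FN = '2' predicted as other.
recall = TP/(TP+FN).
2: TP=14, FN=0+3=3 → 14/17 = 0.8235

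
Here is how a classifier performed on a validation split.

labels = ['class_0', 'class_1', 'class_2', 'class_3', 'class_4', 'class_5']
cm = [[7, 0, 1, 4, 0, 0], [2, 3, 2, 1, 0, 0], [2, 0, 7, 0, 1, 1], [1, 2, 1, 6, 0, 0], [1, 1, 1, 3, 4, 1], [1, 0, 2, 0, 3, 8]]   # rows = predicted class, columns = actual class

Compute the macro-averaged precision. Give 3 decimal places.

Per-class precision (TP/(TP+FP)):
  class_0: TP=7, FP=0+1+4+0+0=5 → 7/12 = 0.5833
  class_1: TP=3, FP=2+2+1+0+0=5 → 3/8 = 0.3750
  class_2: TP=7, FP=2+0+0+1+1=4 → 7/11 = 0.6364
  class_3: TP=6, FP=1+2+1+0+0=4 → 6/10 = 0.6000
  class_4: TP=4, FP=1+1+1+3+1=7 → 4/11 = 0.3636
  class_5: TP=8, FP=1+0+2+0+3=6 → 8/14 = 0.5714
Macro-precision = mean = (0.5833 + 0.3750 + 0.6364 + 0.6000 + 0.3636 + 0.5714) / 6 = 0.522

0.522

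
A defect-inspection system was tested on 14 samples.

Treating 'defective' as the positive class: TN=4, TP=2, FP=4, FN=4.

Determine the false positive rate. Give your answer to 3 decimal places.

0.500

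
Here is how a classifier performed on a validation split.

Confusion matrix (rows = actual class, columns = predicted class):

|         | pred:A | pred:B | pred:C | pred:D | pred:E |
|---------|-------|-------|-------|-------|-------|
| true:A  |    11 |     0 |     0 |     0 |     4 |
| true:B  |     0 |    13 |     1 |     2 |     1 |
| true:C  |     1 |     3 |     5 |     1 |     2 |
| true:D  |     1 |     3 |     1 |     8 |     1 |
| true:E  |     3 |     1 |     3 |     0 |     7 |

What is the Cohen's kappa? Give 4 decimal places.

0.5107

Observed agreement pₒ = trace/N = 44/72 = 0.61111
Expected agreement pₑ = Σ (rowᵢ·colᵢ)/N² = (15·16 + 17·20 + 12·10 + 14·11 + 14·15)/72² = 0.20525
κ = (pₒ − pₑ)/(1 − pₑ) = (0.61111 − 0.20525)/(1 − 0.20525) = 0.5107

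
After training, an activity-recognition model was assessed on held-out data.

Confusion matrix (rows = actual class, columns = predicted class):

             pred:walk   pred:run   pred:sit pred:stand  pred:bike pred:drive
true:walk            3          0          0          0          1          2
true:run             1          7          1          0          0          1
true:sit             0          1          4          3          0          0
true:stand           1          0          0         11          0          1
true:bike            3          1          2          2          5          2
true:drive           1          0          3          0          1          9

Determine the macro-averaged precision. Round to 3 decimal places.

Per-class precision (TP/(TP+FP)):
  walk: TP=3, FP=1+0+1+3+1=6 → 3/9 = 0.3333
  run: TP=7, FP=0+1+0+1+0=2 → 7/9 = 0.7778
  sit: TP=4, FP=0+1+0+2+3=6 → 4/10 = 0.4000
  stand: TP=11, FP=0+0+3+2+0=5 → 11/16 = 0.6875
  bike: TP=5, FP=1+0+0+0+1=2 → 5/7 = 0.7143
  drive: TP=9, FP=2+1+0+1+2=6 → 9/15 = 0.6000
Macro-precision = mean = (0.3333 + 0.7778 + 0.4000 + 0.6875 + 0.7143 + 0.6000) / 6 = 0.585

0.585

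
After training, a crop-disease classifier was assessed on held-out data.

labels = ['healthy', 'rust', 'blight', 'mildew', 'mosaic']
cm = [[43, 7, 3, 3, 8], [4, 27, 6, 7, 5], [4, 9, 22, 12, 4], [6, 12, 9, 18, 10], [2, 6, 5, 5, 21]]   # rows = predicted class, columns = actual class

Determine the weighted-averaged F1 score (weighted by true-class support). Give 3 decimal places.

Per-class F1 score (2·TP/(2·TP+FP+FN)):
  healthy: TP=43, FP=7+3+3+8=21, FN=4+4+6+2=16 → 86/123 = 0.6992
  rust: TP=27, FP=4+6+7+5=22, FN=7+9+12+6=34 → 54/110 = 0.4909
  blight: TP=22, FP=4+9+12+4=29, FN=3+6+9+5=23 → 44/96 = 0.4583
  mildew: TP=18, FP=6+12+9+10=37, FN=3+7+12+5=27 → 36/100 = 0.3600
  mosaic: TP=21, FP=2+6+5+5=18, FN=8+5+4+10=27 → 42/87 = 0.4828
Weighted-F1 score = Σ (supportᵢ/N)·F1 scoreᵢ with N=258: (59/258)·0.6992 + (61/258)·0.4909 + (45/258)·0.4583 + (45/258)·0.3600 + (48/258)·0.4828 = 0.509

0.509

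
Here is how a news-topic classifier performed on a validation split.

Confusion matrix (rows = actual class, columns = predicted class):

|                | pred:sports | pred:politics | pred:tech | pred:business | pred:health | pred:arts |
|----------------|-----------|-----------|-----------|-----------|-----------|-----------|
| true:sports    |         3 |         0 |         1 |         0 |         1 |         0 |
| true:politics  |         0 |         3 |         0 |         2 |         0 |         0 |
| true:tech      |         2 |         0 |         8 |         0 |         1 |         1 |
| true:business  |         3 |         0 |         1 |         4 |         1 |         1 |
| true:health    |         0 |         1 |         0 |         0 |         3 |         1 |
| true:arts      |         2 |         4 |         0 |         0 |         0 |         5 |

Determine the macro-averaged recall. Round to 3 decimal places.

0.554

Per-class recall (TP/(TP+FN)):
  sports: TP=3, FN=0+1+0+1+0=2 → 3/5 = 0.6000
  politics: TP=3, FN=0+0+2+0+0=2 → 3/5 = 0.6000
  tech: TP=8, FN=2+0+0+1+1=4 → 8/12 = 0.6667
  business: TP=4, FN=3+0+1+1+1=6 → 4/10 = 0.4000
  health: TP=3, FN=0+1+0+0+1=2 → 3/5 = 0.6000
  arts: TP=5, FN=2+4+0+0+0=6 → 5/11 = 0.4545
Macro-recall = mean = (0.6000 + 0.6000 + 0.6667 + 0.4000 + 0.6000 + 0.4545) / 6 = 0.554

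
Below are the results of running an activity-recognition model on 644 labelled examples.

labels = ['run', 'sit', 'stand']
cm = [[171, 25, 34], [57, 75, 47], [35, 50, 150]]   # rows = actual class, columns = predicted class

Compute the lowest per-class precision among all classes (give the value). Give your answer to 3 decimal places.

0.500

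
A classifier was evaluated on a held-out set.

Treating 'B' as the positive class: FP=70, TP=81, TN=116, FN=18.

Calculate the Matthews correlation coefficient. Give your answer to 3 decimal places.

MCC = (TP·TN − FP·FN) / √((TP+FP)(TP+FN)(TN+FP)(TN+FN))
Numerator = 81·116 − 70·18 = 8136
Denominator = √(151·99·186·134) = √372588876 = 19302.5614
MCC = 8136 / 19302.5614 = 0.421

0.421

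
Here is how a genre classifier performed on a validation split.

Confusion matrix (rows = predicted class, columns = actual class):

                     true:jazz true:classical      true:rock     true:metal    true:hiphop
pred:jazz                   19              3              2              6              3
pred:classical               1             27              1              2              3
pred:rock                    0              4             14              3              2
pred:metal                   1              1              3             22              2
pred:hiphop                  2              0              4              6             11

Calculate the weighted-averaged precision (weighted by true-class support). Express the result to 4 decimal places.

0.6710

Per-class precision (TP/(TP+FP)):
  jazz: TP=19, FP=3+2+6+3=14 → 19/33 = 0.57576
  classical: TP=27, FP=1+1+2+3=7 → 27/34 = 0.79412
  rock: TP=14, FP=0+4+3+2=9 → 14/23 = 0.60870
  metal: TP=22, FP=1+1+3+2=7 → 22/29 = 0.75862
  hiphop: TP=11, FP=2+0+4+6=12 → 11/23 = 0.47826
Weighted-precision = Σ (supportᵢ/N)·precisionᵢ with N=142: (23/142)·0.57576 + (35/142)·0.79412 + (24/142)·0.60870 + (39/142)·0.75862 + (21/142)·0.47826 = 0.6710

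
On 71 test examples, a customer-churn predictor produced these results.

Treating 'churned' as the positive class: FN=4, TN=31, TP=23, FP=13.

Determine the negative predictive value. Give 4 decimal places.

0.8857

NPV = TN/(TN+FN) = 31/(31+4) = 0.8857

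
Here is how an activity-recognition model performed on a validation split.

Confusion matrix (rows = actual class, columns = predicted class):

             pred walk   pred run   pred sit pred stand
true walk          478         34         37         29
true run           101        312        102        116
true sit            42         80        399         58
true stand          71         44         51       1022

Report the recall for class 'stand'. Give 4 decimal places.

Treat 'stand' as positive and all other classes as negative.
recall = TP/(TP+FN).
stand: TP=1022, FN=71+44+51=166 → 1022/1188 = 0.86027

0.8603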